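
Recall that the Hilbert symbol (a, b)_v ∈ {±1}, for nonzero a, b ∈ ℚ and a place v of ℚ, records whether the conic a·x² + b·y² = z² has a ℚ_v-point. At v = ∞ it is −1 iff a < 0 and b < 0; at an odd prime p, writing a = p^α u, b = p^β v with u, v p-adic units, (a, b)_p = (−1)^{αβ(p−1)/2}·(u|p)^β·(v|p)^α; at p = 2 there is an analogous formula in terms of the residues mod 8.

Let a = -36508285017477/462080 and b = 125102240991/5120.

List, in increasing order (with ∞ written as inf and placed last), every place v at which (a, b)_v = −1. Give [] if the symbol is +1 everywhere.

[2, 3, 5, 7, 13, 29]

Mod squares: a ≡ -31465, b ≡ 195. Check v ∈ {∞, 2, 3, 5, 7, 13, 19, 29, 31}.
v=∞: -31465 < 0 and 195 > 0  ⇒  (a,b)_∞ = +1.
v=29: a=29^1·(≡27), b=29^2·(≡19) mod 29; (27|29)=-1, (19|29)=-1; (−1)^{1·2·14}·(-1)^2·(-1)^1 = -1.
v=7: a=7^3·(≡5), b=7^2·(≡6) mod 7; (5|7)=-1, (6|7)=-1; (−1)^{3·2·3}·(-1)^2·(-1)^3 = -1.
v=31: a=31^3·(≡16), b=31^2·(≡25) mod 31; (16|31)=+1, (25|31)=+1; (−1)^{3·2·15}·(+1)^2·(+1)^3 = +1.
v=13: a=13^2·(≡11), b=13^1·(≡2) mod 13; (11|13)=-1, (2|13)=-1; (−1)^{2·1·6}·(-1)^1·(-1)^2 = -1.
v=2: v_2(a)=-8, v_2(b)=-10; units ≡ 7, 3 (mod 8); ε·ε+αω+βω = 1·1+-8·1+-10·0 ≡ 1  ⇒  (a,b)_2 = -1.
v=5: a=5^-1·(≡3), b=5^-1·(≡4) mod 5; (3|5)=-1, (4|5)=+1; (−1)^{-1·-1·2}·(-1)^-1·(+1)^-1 = -1.
v=19: a=19^-2·(≡18), b=19^0·(≡11) mod 19; (18|19)=-1, (11|19)=+1; (−1)^{-2·0·9}·(-1)^0·(+1)^-2 = +1.
v=3: a=3^6·(≡2), b=3^5·(≡2) mod 3; (2|3)=-1, (2|3)=-1; (−1)^{6·5·1}·(-1)^5·(-1)^6 = -1.
Ram(-31465, 195) = {2, 3, 5, 7, 13, 29}; no ℚ_2-point on the conic.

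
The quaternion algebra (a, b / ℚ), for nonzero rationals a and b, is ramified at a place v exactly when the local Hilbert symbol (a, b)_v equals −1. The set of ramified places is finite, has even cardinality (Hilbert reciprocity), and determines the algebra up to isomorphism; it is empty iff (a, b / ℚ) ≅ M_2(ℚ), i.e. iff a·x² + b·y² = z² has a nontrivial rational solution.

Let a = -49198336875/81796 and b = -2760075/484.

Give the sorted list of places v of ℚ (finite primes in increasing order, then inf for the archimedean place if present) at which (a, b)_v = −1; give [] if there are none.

[23, 29, 47, inf]

Mod squares: a ≡ -971819, b ≡ -1363. Check v ∈ {∞, 2, 3, 5, 11, 13, 23, 29, 31, 47}.
v=5: a=5^4·(≡1), b=5^2·(≡3) mod 5; (1|5)=+1, (3|5)=-1; (−1)^{4·2·2}·(+1)^2·(-1)^4 = +1.
v=2: v_2(a)=-2, v_2(b)=-2; units ≡ 5, 5 (mod 8); ε·ε+αω+βω = 0·0+-2·1+-2·1 ≡ 0  ⇒  (a,b)_2 = +1.
v=29: a=29^1·(≡9), b=29^1·(≡19) mod 29; (9|29)=+1, (19|29)=-1; (−1)^{1·1·14}·(+1)^1·(-1)^1 = -1.
v=23: a=23^1·(≡11), b=23^0·(≡17) mod 23; (11|23)=-1, (17|23)=-1; (−1)^{1·0·11}·(-1)^0·(-1)^1 = -1.
v=13: a=13^-2·(≡9), b=13^0·(≡11) mod 13; (9|13)=+1, (11|13)=-1; (−1)^{-2·0·6}·(+1)^0·(-1)^-2 = +1.
v=11: a=11^-2·(≡1), b=11^-2·(≡3) mod 11; (1|11)=+1, (3|11)=+1; (−1)^{-2·-2·5}·(+1)^-2·(+1)^-2 = +1.
v=47: a=47^1·(≡7), b=47^1·(≡32) mod 47; (7|47)=+1, (32|47)=+1; (−1)^{1·1·23}·(+1)^1·(+1)^1 = -1.
v=31: a=31^1·(≡6), b=31^0·(≡25) mod 31; (6|31)=-1, (25|31)=+1; (−1)^{1·0·15}·(-1)^0·(+1)^1 = +1.
v=∞: -971819 < 0 and -1363 < 0  ⇒  (a,b)_∞ = -1.
v=3: a=3^4·(≡1), b=3^4·(≡2) mod 3; (1|3)=+1, (2|3)=-1; (−1)^{4·4·1}·(+1)^4·(-1)^4 = +1.
Ram(-971819, -1363) = {23, 29, 47, ∞}; no ℚ_23-point on the conic.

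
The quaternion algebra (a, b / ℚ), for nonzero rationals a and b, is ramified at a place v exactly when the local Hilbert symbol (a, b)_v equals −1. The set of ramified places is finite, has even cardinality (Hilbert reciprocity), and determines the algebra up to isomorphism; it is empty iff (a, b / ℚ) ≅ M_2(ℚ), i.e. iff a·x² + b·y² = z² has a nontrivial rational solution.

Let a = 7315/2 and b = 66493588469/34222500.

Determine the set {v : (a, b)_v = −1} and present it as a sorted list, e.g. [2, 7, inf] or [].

[2, 7, 11, 17]

Mod squares: a ≡ 14630, b ≡ 2261. Check v ∈ {∞, 2, 3, 5, 7, 11, 13, 17, 19, 29}.
v=∞: 14630 > 0 and 2261 > 0  ⇒  (a,b)_∞ = +1.
v=11: a=11^1·(≡8), b=11^2·(≡6) mod 11; (8|11)=-1, (6|11)=-1; (−1)^{1·2·5}·(-1)^2·(-1)^1 = -1.
v=13: a=13^0·(≡11), b=13^-2·(≡4) mod 13; (11|13)=-1, (4|13)=+1; (−1)^{0·-2·6}·(-1)^-2·(+1)^0 = +1.
v=5: a=5^1·(≡4), b=5^-4·(≡4) mod 5; (4|5)=+1, (4|5)=+1; (−1)^{1·-4·2}·(+1)^-4·(+1)^1 = +1.
v=7: a=7^1·(≡1), b=7^1·(≡1) mod 7; (1|7)=+1, (1|7)=+1; (−1)^{1·1·3}·(+1)^1·(+1)^1 = -1.
v=29: a=29^0·(≡18), b=29^2·(≡25) mod 29; (18|29)=-1, (25|29)=+1; (−1)^{0·2·14}·(-1)^2·(+1)^0 = +1.
v=2: v_2(a)=-1, v_2(b)=-2; units ≡ 3, 5 (mod 8); ε·ε+αω+βω = 1·0+-1·1+-2·1 ≡ 1  ⇒  (a,b)_2 = -1.
v=19: a=19^1·(≡12), b=19^1·(≡4) mod 19; (12|19)=-1, (4|19)=+1; (−1)^{1·1·9}·(-1)^1·(+1)^1 = +1.
v=3: a=3^0·(≡2), b=3^-4·(≡2) mod 3; (2|3)=-1, (2|3)=-1; (−1)^{0·-4·1}·(-1)^-4·(-1)^0 = +1.
v=17: a=17^0·(≡11), b=17^3·(≡5) mod 17; (11|17)=-1, (5|17)=-1; (−1)^{0·3·8}·(-1)^3·(-1)^0 = -1.
|Ram(14630, 2261)| = 4, even; anisotropic at {2, 7, 11, 17}.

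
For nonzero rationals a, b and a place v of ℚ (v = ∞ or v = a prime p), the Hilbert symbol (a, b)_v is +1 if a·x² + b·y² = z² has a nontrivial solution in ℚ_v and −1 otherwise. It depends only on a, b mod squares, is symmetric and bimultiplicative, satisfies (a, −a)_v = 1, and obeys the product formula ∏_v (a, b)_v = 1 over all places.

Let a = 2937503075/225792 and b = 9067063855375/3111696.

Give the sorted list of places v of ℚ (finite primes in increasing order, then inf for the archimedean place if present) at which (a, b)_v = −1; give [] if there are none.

[2, 43]

Mod squares: a ≡ 1390534, b ≡ 3476335. Check v ∈ {∞, 2, 3, 5, 7, 13, 17, 19, 23, 37, 43}.
v=7: a=7^-2·(≡5), b=7^-4·(≡1) mod 7; (5|7)=-1, (1|7)=+1; (−1)^{-2·-4·3}·(-1)^-4·(+1)^-2 = +1.
v=3: a=3^-2·(≡1), b=3^-4·(≡1) mod 3; (1|3)=+1, (1|3)=+1; (−1)^{-2·-4·1}·(+1)^-4·(+1)^-2 = +1.
v=43: a=43^1·(≡32), b=43^1·(≡42) mod 43; (32|43)=-1, (42|43)=-1; (−1)^{1·1·21}·(-1)^1·(-1)^1 = -1.
v=23: a=23^1·(≡20), b=23^1·(≡8) mod 23; (20|23)=-1, (8|23)=+1; (−1)^{1·1·11}·(-1)^1·(+1)^1 = +1.
v=19: a=19^1·(≡16), b=19^3·(≡12) mod 19; (16|19)=+1, (12|19)=-1; (−1)^{1·3·9}·(+1)^3·(-1)^1 = +1.
v=17: a=17^0·(≡4), b=17^2·(≡10) mod 17; (4|17)=+1, (10|17)=-1; (−1)^{0·2·8}·(+1)^2·(-1)^0 = +1.
v=5: a=5^2·(≡4), b=5^3·(≡3) mod 5; (4|5)=+1, (3|5)=-1; (−1)^{2·3·2}·(+1)^3·(-1)^2 = +1.
v=∞: 1390534 > 0 and 3476335 > 0  ⇒  (a,b)_∞ = +1.
v=13: a=13^2·(≡8), b=13^0·(≡2) mod 13; (8|13)=-1, (2|13)=-1; (−1)^{2·0·6}·(-1)^0·(-1)^2 = +1.
v=37: a=37^1·(≡33), b=37^1·(≡11) mod 37; (33|37)=+1, (11|37)=+1; (−1)^{1·1·18}·(+1)^1·(+1)^1 = +1.
v=2: v_2(a)=-9, v_2(b)=-4; units ≡ 3, 7 (mod 8); ε·ε+αω+βω = 1·1+-9·0+-4·1 ≡ 1  ⇒  (a,b)_2 = -1.
|Ram(1390534, 3476335)| = 2, even; anisotropic at {2, 43}.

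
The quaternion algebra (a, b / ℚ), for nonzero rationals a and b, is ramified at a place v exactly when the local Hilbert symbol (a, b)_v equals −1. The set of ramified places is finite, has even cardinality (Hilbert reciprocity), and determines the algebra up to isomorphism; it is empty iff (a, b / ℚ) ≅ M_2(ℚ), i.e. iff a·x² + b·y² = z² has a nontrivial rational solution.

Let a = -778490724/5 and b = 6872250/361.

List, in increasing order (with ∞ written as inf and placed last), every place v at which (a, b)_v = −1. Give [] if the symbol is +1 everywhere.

(a, b) ≡ (-2805, 5610) mod (ℚ^×)²; places V = {2, 3, 5, 7, 11, 17, 19, 31, ∞}.
(a,b)_31: α=2, u≡14; β=0, v≡24 (mod 31); (14|31)=+1, (24|31)=-1; sign (−1)^0·+1^0·-1^2 = +1.
(a,b)_2: α=2, β=1; u≡3, v≡5 (mod 8); ε(u)ε(v)=1·0, αω(v)=2·1, βω(u)=1·1; sum ≡ 1  ⇒  -1.
(a,b)_3: α=1, u≡1; β=1, v≡1 (mod 3); (1|3)=+1, (1|3)=+1; sign (−1)^1·+1^1·+1^1 = -1.
(a,b)_7: α=0, u≡2; β=2, v≡3 (mod 7); (2|7)=+1, (3|7)=-1; sign (−1)^0·+1^2·-1^0 = +1.
(a,b)_19: α=2, u≡7; β=-2, v≡7 (mod 19); (7|19)=+1, (7|19)=+1; sign (−1)^0·+1^-2·+1^2 = +1.
(a,b)_5: α=-1, u≡1; β=3, v≡3 (mod 5); (1|5)=+1, (3|5)=-1; sign (−1)^0·+1^3·-1^-1 = -1.
(a,b)_17: α=1, u≡5; β=1, v≡6 (mod 17); (5|17)=-1, (6|17)=-1; sign (−1)^0·-1^1·-1^1 = +1.
(a,b)_∞: sgn(-2805)=−, sgn(5610)=+, so +1.
(a,b)_11: α=1, u≡3; β=1, v≡3 (mod 11); (3|11)=+1, (3|11)=+1; sign (−1)^1·+1^1·+1^1 = -1.
(-2805, 5610 / ℚ) ramifies at {2, 3, 5, 11}: a division algebra.

[2, 3, 5, 11]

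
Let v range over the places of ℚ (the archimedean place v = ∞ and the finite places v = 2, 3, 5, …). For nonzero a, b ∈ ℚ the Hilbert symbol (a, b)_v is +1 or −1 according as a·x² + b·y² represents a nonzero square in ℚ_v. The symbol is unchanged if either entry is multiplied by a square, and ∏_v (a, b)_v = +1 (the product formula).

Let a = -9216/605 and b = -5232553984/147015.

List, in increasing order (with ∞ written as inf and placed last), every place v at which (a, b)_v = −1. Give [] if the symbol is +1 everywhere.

[2, 5, 31, inf]

Mod squares: a ≡ -5, b ≡ -465. Check v ∈ {∞, 2, 3, 5, 7, 11, 29, 31}.
v=11: a=11^-2·(≡7), b=11^-2·(≡7) mod 11; (7|11)=-1, (7|11)=-1; (−1)^{-2·-2·5}·(-1)^-2·(-1)^-2 = +1.
v=5: a=5^-1·(≡4), b=5^-1·(≡2) mod 5; (4|5)=+1, (2|5)=-1; (−1)^{-1·-1·2}·(+1)^-1·(-1)^-1 = -1.
v=29: a=29^0·(≡13), b=29^2·(≡9) mod 29; (13|29)=+1, (9|29)=+1; (−1)^{0·2·14}·(+1)^2·(+1)^0 = +1.
v=∞: -5 < 0 and -465 < 0  ⇒  (a,b)_∞ = -1.
v=7: a=7^0·(≡1), b=7^2·(≡4) mod 7; (1|7)=+1, (4|7)=+1; (−1)^{0·2·3}·(+1)^2·(+1)^0 = +1.
v=2: v_2(a)=10, v_2(b)=12; units ≡ 3, 7 (mod 8); ε·ε+αω+βω = 1·1+10·0+12·1 ≡ 1  ⇒  (a,b)_2 = -1.
v=3: a=3^2·(≡1), b=3^-5·(≡1) mod 3; (1|3)=+1, (1|3)=+1; (−1)^{2·-5·1}·(+1)^-5·(+1)^2 = +1.
v=31: a=31^0·(≡13), b=31^1·(≡16) mod 31; (13|31)=-1, (16|31)=+1; (−1)^{0·1·15}·(-1)^1·(+1)^0 = -1.
|Ram(-5, -465)| = 4, even; anisotropic at {2, 5, 31, ∞}.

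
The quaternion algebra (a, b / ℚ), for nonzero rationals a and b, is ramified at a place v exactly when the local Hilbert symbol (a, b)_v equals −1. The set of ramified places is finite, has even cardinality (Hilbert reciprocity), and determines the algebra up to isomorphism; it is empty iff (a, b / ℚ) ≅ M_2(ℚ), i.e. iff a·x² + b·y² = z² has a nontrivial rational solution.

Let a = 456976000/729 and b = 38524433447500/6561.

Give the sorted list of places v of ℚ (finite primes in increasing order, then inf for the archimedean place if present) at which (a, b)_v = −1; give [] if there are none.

[2, 7]

(a, b) ≡ (10, 91) mod (ℚ^×)²; places V = {2, 3, 5, 7, 11, 13, ∞}.
(a,b)_3: α=-6, u≡1; β=-8, v≡1 (mod 3); (1|3)=+1, (1|3)=+1; sign (−1)^0·+1^-8·+1^-6 = +1.
(a,b)_∞: sgn(10)=+, sgn(91)=+, so +1.
(a,b)_5: α=3, u≡2; β=4, v≡1 (mod 5); (2|5)=-1, (1|5)=+1; sign (−1)^0·-1^4·+1^3 = +1.
(a,b)_2: α=7, β=2; u≡5, v≡3 (mod 8); ε(u)ε(v)=0·1, αω(v)=7·1, βω(u)=2·1; sum ≡ 1  ⇒  -1.
(a,b)_13: α=4, u≡10; β=5, v≡6 (mod 13); (10|13)=+1, (6|13)=-1; sign (−1)^0·+1^5·-1^4 = +1.
(a,b)_7: α=0, u≡5; β=3, v≡6 (mod 7); (5|7)=-1, (6|7)=-1; sign (−1)^0·-1^3·-1^0 = -1.
(a,b)_11: α=0, u≡10; β=2, v≡1 (mod 11); (10|11)=-1, (1|11)=+1; sign (−1)^0·-1^2·+1^0 = +1.
|Ram(10, 91)| = 2, even; anisotropic at {2, 7}.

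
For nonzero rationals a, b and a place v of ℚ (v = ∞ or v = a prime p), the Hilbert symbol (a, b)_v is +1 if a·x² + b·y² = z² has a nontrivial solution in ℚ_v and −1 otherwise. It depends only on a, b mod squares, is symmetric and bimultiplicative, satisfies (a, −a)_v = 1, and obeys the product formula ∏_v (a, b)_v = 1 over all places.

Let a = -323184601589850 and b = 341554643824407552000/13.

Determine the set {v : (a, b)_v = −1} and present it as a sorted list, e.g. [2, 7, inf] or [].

(a, b) ≡ (-154, 9699690) mod (ℚ^×)²; places V = {2, 3, 5, 7, 11, 13, 17, 19, 23, ∞}.
(a,b)_11: α=1, u≡8; β=1, v≡7 (mod 11); (8|11)=-1, (7|11)=-1; sign (−1)^1·-1^1·-1^1 = -1.
(a,b)_19: α=2, u≡11; β=3, v≡15 (mod 19); (11|19)=+1, (15|19)=-1; sign (−1)^0·+1^3·-1^2 = +1.
(a,b)_13: α=2, u≡2; β=-1, v≡7 (mod 13); (2|13)=-1, (7|13)=-1; sign (−1)^0·-1^-1·-1^2 = -1.
(a,b)_3: α=2, u≡2; β=5, v≡1 (mod 3); (2|3)=-1, (1|3)=+1; sign (−1)^0·-1^5·+1^2 = -1.
(a,b)_7: α=1, u≡3; β=1, v≡6 (mod 7); (3|7)=-1, (6|7)=-1; sign (−1)^1·-1^1·-1^1 = -1.
(a,b)_∞: sgn(-154)=−, sgn(9699690)=+, so +1.
(a,b)_5: α=2, u≡1; β=3, v≡2 (mod 5); (1|5)=+1, (2|5)=-1; sign (−1)^0·+1^3·-1^2 = +1.
(a,b)_2: α=1, β=13; u≡3, v≡5 (mod 8); ε(u)ε(v)=1·0, αω(v)=1·1, βω(u)=13·1; sum ≡ 0  ⇒  +1.
(a,b)_23: α=2, u≡19; β=2, v≡21 (mod 23); (19|23)=-1, (21|23)=-1; sign (−1)^0·-1^2·-1^2 = +1.
(a,b)_17: α=2, u≡15; β=3, v≡1 (mod 17); (15|17)=+1, (1|17)=+1; sign (−1)^0·+1^3·+1^2 = +1.
Ram(-154, 9699690) = {3, 7, 11, 13}; no ℚ_3-point on the conic.

[3, 7, 11, 13]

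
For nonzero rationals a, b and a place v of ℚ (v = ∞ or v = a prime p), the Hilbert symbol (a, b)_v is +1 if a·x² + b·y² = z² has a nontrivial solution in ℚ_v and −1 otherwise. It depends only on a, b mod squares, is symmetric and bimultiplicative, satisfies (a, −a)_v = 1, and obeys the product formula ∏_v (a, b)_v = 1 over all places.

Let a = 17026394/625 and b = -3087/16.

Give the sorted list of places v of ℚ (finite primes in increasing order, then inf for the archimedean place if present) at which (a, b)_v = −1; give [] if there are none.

(a, b) ≡ (266, -7) mod (ℚ^×)²; places V = {2, 3, 5, 7, 11, 19, 23, ∞}.
(a,b)_5: α=-4, u≡4; β=0, v≡3 (mod 5); (4|5)=+1, (3|5)=-1; sign (−1)^0·+1^0·-1^-4 = +1.
(a,b)_19: α=1, u≡14; β=0, v≡3 (mod 19); (14|19)=-1, (3|19)=-1; sign (−1)^0·-1^0·-1^1 = -1.
(a,b)_11: α=2, u≡10; β=0, v≡3 (mod 11); (10|11)=-1, (3|11)=+1; sign (−1)^0·-1^0·+1^2 = +1.
(a,b)_∞: sgn(266)=+, sgn(-7)=−, so +1.
(a,b)_23: α=2, u≡8; β=0, v≡4 (mod 23); (8|23)=+1, (4|23)=+1; sign (−1)^0·+1^0·+1^2 = +1.
(a,b)_7: α=1, u≡5; β=3, v≡6 (mod 7); (5|7)=-1, (6|7)=-1; sign (−1)^1·-1^3·-1^1 = -1.
(a,b)_2: α=1, β=-4; u≡5, v≡1 (mod 8); ε(u)ε(v)=0·0, αω(v)=1·0, βω(u)=-4·1; sum ≡ 0  ⇒  +1.
(a,b)_3: α=0, u≡2; β=2, v≡2 (mod 3); (2|3)=-1, (2|3)=-1; sign (−1)^0·-1^2·-1^0 = +1.
(266, -7 / ℚ) ramifies at {7, 19}: a division algebra.

[7, 19]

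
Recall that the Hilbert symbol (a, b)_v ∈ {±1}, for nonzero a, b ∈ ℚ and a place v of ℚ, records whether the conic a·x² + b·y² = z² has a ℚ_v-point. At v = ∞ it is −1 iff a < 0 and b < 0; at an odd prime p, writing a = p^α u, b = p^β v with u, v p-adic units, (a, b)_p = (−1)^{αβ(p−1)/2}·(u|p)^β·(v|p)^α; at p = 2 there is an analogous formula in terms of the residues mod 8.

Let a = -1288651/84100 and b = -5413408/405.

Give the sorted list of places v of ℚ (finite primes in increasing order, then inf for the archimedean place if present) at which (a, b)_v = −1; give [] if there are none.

(a, b) ≡ (-91, -10010) mod (ℚ^×)²; places V = {2, 3, 5, 7, 11, 13, 17, 29, ∞}.
(a,b)_5: α=-2, u≡1; β=-1, v≡2 (mod 5); (1|5)=+1, (2|5)=-1; sign (−1)^0·+1^-1·-1^-2 = +1.
(a,b)_∞: sgn(-91)=−, sgn(-10010)=−, so -1.
(a,b)_3: α=0, u≡2; β=-4, v≡1 (mod 3); (2|3)=-1, (1|3)=+1; sign (−1)^0·-1^-4·+1^0 = +1.
(a,b)_11: α=0, u≡2; β=1, v≡5 (mod 11); (2|11)=-1, (5|11)=+1; sign (−1)^0·-1^1·+1^0 = -1.
(a,b)_7: α=3, u≡1; β=1, v≡5 (mod 7); (1|7)=+1, (5|7)=-1; sign (−1)^1·+1^1·-1^3 = +1.
(a,b)_2: α=-2, β=5; u≡5, v≡3 (mod 8); ε(u)ε(v)=0·1, αω(v)=-2·1, βω(u)=5·1; sum ≡ 1  ⇒  -1.
(a,b)_17: α=2, u≡12; β=0, v≡10 (mod 17); (12|17)=-1, (10|17)=-1; sign (−1)^0·-1^0·-1^2 = +1.
(a,b)_13: α=1, u≡8; β=3, v≡3 (mod 13); (8|13)=-1, (3|13)=+1; sign (−1)^0·-1^3·+1^1 = -1.
(a,b)_29: α=-2, u≡24; β=0, v≡7 (mod 29); (24|29)=+1, (7|29)=+1; sign (−1)^0·+1^0·+1^-2 = +1.
Ram(-91, -10010) = {2, 11, 13, ∞}; no ℚ_2-point on the conic.

[2, 11, 13, inf]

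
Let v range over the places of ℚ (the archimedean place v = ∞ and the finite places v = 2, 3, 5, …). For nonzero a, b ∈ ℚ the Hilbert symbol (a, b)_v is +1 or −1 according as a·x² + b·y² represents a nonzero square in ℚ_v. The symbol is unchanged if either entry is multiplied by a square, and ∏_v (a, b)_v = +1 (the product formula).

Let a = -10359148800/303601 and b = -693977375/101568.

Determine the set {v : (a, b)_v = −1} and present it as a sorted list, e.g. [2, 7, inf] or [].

(a, b) ≡ (-273, -1365) mod (ℚ^×)²; places V = {2, 3, 5, 7, 11, 13, 19, 23, 29, ∞}.
(a,b)_23: α=0, u≡2; β=-2, v≡22 (mod 23); (2|23)=+1, (22|23)=-1; sign (−1)^0·+1^-2·-1^0 = +1.
(a,b)_2: α=8, β=-6; u≡7, v≡3 (mod 8); ε(u)ε(v)=1·1, αω(v)=8·1, βω(u)=-6·0; sum ≡ 1  ⇒  -1.
(a,b)_29: α=-2, u≡21; β=0, v≡2 (mod 29); (21|29)=-1, (2|29)=-1; sign (−1)^0·-1^0·-1^-2 = +1.
(a,b)_19: α=-2, u≡8; β=2, v≡2 (mod 19); (8|19)=-1, (2|19)=-1; sign (−1)^0·-1^2·-1^-2 = +1.
(a,b)_11: α=2, u≡2; β=0, v≡6 (mod 11); (2|11)=-1, (6|11)=-1; sign (−1)^0·-1^0·-1^2 = +1.
(a,b)_13: α=1, u≡6; β=3, v≡1 (mod 13); (6|13)=-1, (1|13)=+1; sign (−1)^0·-1^3·+1^1 = -1.
(a,b)_5: α=2, u≡3; β=3, v≡2 (mod 5); (3|5)=-1, (2|5)=-1; sign (−1)^0·-1^3·-1^2 = -1.
(a,b)_∞: sgn(-273)=−, sgn(-1365)=−, so -1.
(a,b)_7: α=3, u≡3; β=1, v≡2 (mod 7); (3|7)=-1, (2|7)=+1; sign (−1)^1·-1^1·+1^3 = +1.
(a,b)_3: α=1, u≡2; β=-1, v≡1 (mod 3); (2|3)=-1, (1|3)=+1; sign (−1)^1·-1^-1·+1^1 = +1.
|Ram(-273, -1365)| = 4, even; anisotropic at {2, 5, 13, ∞}.

[2, 5, 13, inf]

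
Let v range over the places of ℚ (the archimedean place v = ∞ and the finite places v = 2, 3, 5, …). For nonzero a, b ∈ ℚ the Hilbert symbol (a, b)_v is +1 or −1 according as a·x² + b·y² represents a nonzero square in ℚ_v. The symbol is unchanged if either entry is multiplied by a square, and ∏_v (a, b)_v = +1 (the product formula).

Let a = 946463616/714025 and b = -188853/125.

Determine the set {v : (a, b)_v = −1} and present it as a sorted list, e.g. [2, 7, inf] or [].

(a, b) ≡ (46, -1785) mod (ℚ^×)²; places V = {2, 3, 5, 7, 13, 17, 23, ∞}.
(a,b)_17: α=0, u≡5; β=1, v≡10 (mod 17); (5|17)=-1, (10|17)=-1; sign (−1)^0·-1^1·-1^0 = -1.
(a,b)_3: α=8, u≡1; β=1, v≡2 (mod 3); (1|3)=+1, (2|3)=-1; sign (−1)^0·+1^1·-1^8 = +1.
(a,b)_2: α=7, β=0; u≡7, v≡7 (mod 8); ε(u)ε(v)=1·1, αω(v)=7·0, βω(u)=0·0; sum ≡ 1  ⇒  -1.
(a,b)_7: α=2, u≡2; β=1, v≡1 (mod 7); (2|7)=+1, (1|7)=+1; sign (−1)^0·+1^1·+1^2 = +1.
(a,b)_23: α=1, u≡18; β=2, v≡8 (mod 23); (18|23)=+1, (8|23)=+1; sign (−1)^0·+1^2·+1^1 = +1.
(a,b)_5: α=-2, u≡1; β=-3, v≡2 (mod 5); (1|5)=+1, (2|5)=-1; sign (−1)^0·+1^-3·-1^-2 = +1.
(a,b)_13: α=-4, u≡6; β=0, v≡3 (mod 13); (6|13)=-1, (3|13)=+1; sign (−1)^0·-1^0·+1^-4 = +1.
(a,b)_∞: sgn(46)=+, sgn(-1785)=−, so +1.
|Ram(46, -1785)| = 2, even; anisotropic at {2, 17}.

[2, 17]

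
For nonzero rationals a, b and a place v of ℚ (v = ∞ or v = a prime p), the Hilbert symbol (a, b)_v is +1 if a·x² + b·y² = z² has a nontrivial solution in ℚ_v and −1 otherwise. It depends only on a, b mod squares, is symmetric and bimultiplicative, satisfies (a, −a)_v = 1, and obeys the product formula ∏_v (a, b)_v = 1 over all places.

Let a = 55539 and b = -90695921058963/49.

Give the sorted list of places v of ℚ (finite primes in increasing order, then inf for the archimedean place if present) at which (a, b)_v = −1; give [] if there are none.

[3, 17]

Mod squares: a ≡ 51, b ≡ -3. Check v ∈ {∞, 2, 3, 7, 11, 17}.
v=17: a=17^1·(≡3), b=17^2·(≡11) mod 17; (3|17)=-1, (11|17)=-1; (−1)^{1·2·8}·(-1)^2·(-1)^1 = -1.
v=11: a=11^2·(≡8), b=11^6·(≡7) mod 11; (8|11)=-1, (7|11)=-1; (−1)^{2·6·5}·(-1)^6·(-1)^2 = +1.
v=3: a=3^3·(≡2), b=3^11·(≡2) mod 3; (2|3)=-1, (2|3)=-1; (−1)^{3·11·1}·(-1)^11·(-1)^3 = -1.
v=2: v_2(a)=0, v_2(b)=0; units ≡ 3, 5 (mod 8); ε·ε+αω+βω = 1·0+0·1+0·1 ≡ 0  ⇒  (a,b)_2 = +1.
v=7: a=7^0·(≡1), b=7^-2·(≡4) mod 7; (1|7)=+1, (4|7)=+1; (−1)^{0·-2·3}·(+1)^-2·(+1)^0 = +1.
v=∞: 51 > 0 and -3 < 0  ⇒  (a,b)_∞ = +1.
Ram(51, -3) = {3, 17}; no ℚ_3-point on the conic.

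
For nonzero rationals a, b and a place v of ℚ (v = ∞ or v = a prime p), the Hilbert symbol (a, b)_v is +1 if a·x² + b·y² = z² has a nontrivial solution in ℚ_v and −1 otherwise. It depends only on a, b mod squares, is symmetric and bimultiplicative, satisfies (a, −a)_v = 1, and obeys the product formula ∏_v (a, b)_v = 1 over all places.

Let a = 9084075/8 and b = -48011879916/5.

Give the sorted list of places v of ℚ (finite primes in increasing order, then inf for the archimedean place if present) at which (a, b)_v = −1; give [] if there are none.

[3, 11]

(a, b) ≡ (6006, -55) mod (ℚ^×)²; places V = {2, 3, 5, 7, 11, 13, ∞}.
(a,b)_7: α=1, u≡2; β=2, v≡1 (mod 7); (2|7)=+1, (1|7)=+1; sign (−1)^0·+1^2·+1^1 = +1.
(a,b)_5: α=2, u≡1; β=-1, v≡4 (mod 5); (1|5)=+1, (4|5)=+1; sign (−1)^0·+1^-1·+1^2 = +1.
(a,b)_∞: sgn(6006)=+, sgn(-55)=−, so +1.
(a,b)_3: α=1, u≡1; β=2, v≡2 (mod 3); (1|3)=+1, (2|3)=-1; sign (−1)^0·+1^2·-1^1 = -1.
(a,b)_13: α=1, u≡8; β=2, v≡3 (mod 13); (8|13)=-1, (3|13)=+1; sign (−1)^0·-1^2·+1^1 = +1.
(a,b)_11: α=3, u≡2; β=5, v≡10 (mod 11); (2|11)=-1, (10|11)=-1; sign (−1)^1·-1^5·-1^3 = -1.
(a,b)_2: α=-3, β=2; u≡3, v≡1 (mod 8); ε(u)ε(v)=1·0, αω(v)=-3·0, βω(u)=2·1; sum ≡ 0  ⇒  +1.
|Ram(6006, -55)| = 2, even; anisotropic at {3, 11}.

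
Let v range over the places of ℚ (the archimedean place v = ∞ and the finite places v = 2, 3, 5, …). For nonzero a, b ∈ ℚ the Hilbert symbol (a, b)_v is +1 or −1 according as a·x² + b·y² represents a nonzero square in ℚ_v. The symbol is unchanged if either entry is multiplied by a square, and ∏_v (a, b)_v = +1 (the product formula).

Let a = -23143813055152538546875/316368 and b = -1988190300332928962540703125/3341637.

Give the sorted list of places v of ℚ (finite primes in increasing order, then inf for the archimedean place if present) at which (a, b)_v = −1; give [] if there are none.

[7, 31, 37, inf]

(a, b) ≡ (-14911, -3163144985) mod (ℚ^×)²; places V = {2, 3, 5, 7, 11, 13, 19, 29, 31, 37, ∞}.
(a,b)_2: α=-4, β=0; u≡1, v≡7 (mod 8); ε(u)ε(v)=0·1, αω(v)=-4·0, βω(u)=0·0; sum ≡ 0  ⇒  +1.
(a,b)_19: α=2, u≡5; β=3, v≡3 (mod 19); (5|19)=+1, (3|19)=-1; sign (−1)^0·+1^3·-1^2 = +1.
(a,b)_29: α=2, u≡13; β=3, v≡1 (mod 29); (13|29)=+1, (1|29)=+1; sign (−1)^0·+1^3·+1^2 = +1.
(a,b)_5: α=6, u≡1; β=7, v≡2 (mod 5); (1|5)=+1, (2|5)=-1; sign (−1)^0·+1^7·-1^6 = +1.
(a,b)_13: α=-3, u≡1; β=-5, v≡1 (mod 13); (1|13)=+1, (1|13)=+1; sign (−1)^0·+1^-5·+1^-3 = +1.
(a,b)_11: α=6, u≡4; β=5, v≡6 (mod 11); (4|11)=+1, (6|11)=-1; sign (−1)^0·+1^5·-1^6 = +1.
(a,b)_7: α=4, u≡6; β=7, v≡5 (mod 7); (6|7)=-1, (5|7)=-1; sign (−1)^0·-1^7·-1^4 = -1.
(a,b)_∞: sgn(-14911)=−, sgn(-3163144985)=−, so -1.
(a,b)_37: α=1, u≡12; β=1, v≡13 (mod 37); (12|37)=+1, (13|37)=-1; sign (−1)^0·+1^1·-1^1 = -1.
(a,b)_3: α=-2, u≡2; β=-2, v≡1 (mod 3); (2|3)=-1, (1|3)=+1; sign (−1)^0·-1^-2·+1^-2 = +1.
(a,b)_31: α=1, u≡26; β=1, v≡11 (mod 31); (26|31)=-1, (11|31)=-1; sign (−1)^1·-1^1·-1^1 = -1.
Ram(-14911, -3163144985) = {7, 31, 37, ∞}; no ℚ_7-point on the conic.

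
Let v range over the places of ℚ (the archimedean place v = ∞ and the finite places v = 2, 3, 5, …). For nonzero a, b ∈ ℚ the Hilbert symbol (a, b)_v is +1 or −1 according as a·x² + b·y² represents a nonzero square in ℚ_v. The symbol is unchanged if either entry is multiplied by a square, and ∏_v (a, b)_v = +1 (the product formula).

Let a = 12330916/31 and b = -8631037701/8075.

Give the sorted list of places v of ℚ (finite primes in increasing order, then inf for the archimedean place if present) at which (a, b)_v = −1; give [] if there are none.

[17, 19, 31, 37]

Mod squares: a ≡ 565471, b ≡ -110143. Check v ∈ {∞, 2, 3, 5, 11, 13, 17, 19, 29, 31, 37, 43}.
v=19: a=19^0·(≡12), b=19^-1·(≡5) mod 19; (12|19)=-1, (5|19)=+1; (−1)^{0·-1·9}·(-1)^-1·(+1)^0 = -1.
v=11: a=11^0·(≡9), b=11^1·(≡10) mod 11; (9|11)=+1, (10|11)=-1; (−1)^{0·1·5}·(+1)^1·(-1)^0 = +1.
v=3: a=3^0·(≡1), b=3^4·(≡2) mod 3; (1|3)=+1, (2|3)=-1; (−1)^{0·4·1}·(+1)^4·(-1)^0 = +1.
v=∞: 565471 > 0 and -110143 < 0  ⇒  (a,b)_∞ = +1.
v=5: a=5^0·(≡1), b=5^-2·(≡3) mod 5; (1|5)=+1, (3|5)=-1; (−1)^{0·-2·2}·(+1)^-2·(-1)^0 = +1.
v=17: a=17^1·(≡14), b=17^-1·(≡1) mod 17; (14|17)=-1, (1|17)=+1; (−1)^{1·-1·8}·(-1)^-1·(+1)^1 = -1.
v=2: v_2(a)=2, v_2(b)=0; units ≡ 7, 1 (mod 8); ε·ε+αω+βω = 1·0+2·0+0·0 ≡ 0  ⇒  (a,b)_2 = +1.
v=43: a=43^0·(≡9), b=43^2·(≡38) mod 43; (9|43)=+1, (38|43)=+1; (−1)^{0·2·21}·(+1)^2·(+1)^0 = +1.
v=13: a=13^2·(≡12), b=13^2·(≡6) mod 13; (12|13)=+1, (6|13)=-1; (−1)^{2·2·6}·(+1)^2·(-1)^2 = +1.
v=31: a=31^-1·(≡15), b=31^1·(≡15) mod 31; (15|31)=-1, (15|31)=-1; (−1)^{-1·1·15}·(-1)^1·(-1)^-1 = -1.
v=29: a=29^1·(≡3), b=29^0·(≡23) mod 29; (3|29)=-1, (23|29)=+1; (−1)^{1·0·14}·(-1)^0·(+1)^1 = +1.
v=37: a=37^1·(≡17), b=37^0·(≡32) mod 37; (17|37)=-1, (32|37)=-1; (−1)^{1·0·18}·(-1)^0·(-1)^1 = -1.
|Ram(565471, -110143)| = 4, even; anisotropic at {17, 19, 31, 37}.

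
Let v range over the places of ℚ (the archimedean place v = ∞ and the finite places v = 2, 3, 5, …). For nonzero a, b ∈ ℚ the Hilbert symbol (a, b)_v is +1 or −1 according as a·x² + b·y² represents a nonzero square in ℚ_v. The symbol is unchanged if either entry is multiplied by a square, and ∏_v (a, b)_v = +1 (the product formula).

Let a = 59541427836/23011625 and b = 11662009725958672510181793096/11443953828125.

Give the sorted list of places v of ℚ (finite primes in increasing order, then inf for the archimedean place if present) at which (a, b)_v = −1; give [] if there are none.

(a, b) ≡ (20735, 330) mod (ℚ^×)²; places V = {2, 3, 5, 7, 11, 13, 17, 19, 23, 29, ∞}.
(a,b)_3: α=6, u≡2; β=21, v≡2 (mod 3); (2|3)=-1, (2|3)=-1; sign (−1)^0·-1^21·-1^6 = -1.
(a,b)_19: α=0, u≡5; β=-2, v≡11 (mod 19); (5|19)=+1, (11|19)=+1; sign (−1)^0·+1^-2·+1^0 = +1.
(a,b)_5: α=-3, u≡2; β=-7, v≡4 (mod 5); (2|5)=-1, (4|5)=+1; sign (−1)^0·-1^-7·+1^-3 = -1.
(a,b)_23: α=2, u≡9; β=6, v≡13 (mod 23); (9|23)=+1, (13|23)=+1; sign (−1)^0·+1^6·+1^2 = +1.
(a,b)_17: α=-2, u≡14; β=0, v≡6 (mod 17); (14|17)=-1, (6|17)=-1; sign (−1)^0·-1^0·-1^-2 = +1.
(a,b)_7: α=-2, u≡1; β=-4, v≡1 (mod 7); (1|7)=+1, (1|7)=+1; sign (−1)^0·+1^-4·+1^-2 = +1.
(a,b)_29: α=1, u≡11; β=4, v≡26 (mod 29); (11|29)=-1, (26|29)=-1; sign (−1)^0·-1^4·-1^1 = -1.
(a,b)_13: α=-1, u≡12; β=-2, v≡11 (mod 13); (12|13)=+1, (11|13)=-1; sign (−1)^0·+1^-2·-1^-1 = -1.
(a,b)_11: α=3, u≡4; β=3, v≡10 (mod 11); (4|11)=+1, (10|11)=-1; sign (−1)^1·+1^3·-1^3 = +1.
(a,b)_2: α=2, β=3; u≡7, v≡5 (mod 8); ε(u)ε(v)=1·0, αω(v)=2·1, βω(u)=3·0; sum ≡ 0  ⇒  +1.
(a,b)_∞: sgn(20735)=+, sgn(330)=+, so +1.
(20735, 330 / ℚ) ramifies at {3, 5, 13, 29}: a division algebra.

[3, 5, 13, 29]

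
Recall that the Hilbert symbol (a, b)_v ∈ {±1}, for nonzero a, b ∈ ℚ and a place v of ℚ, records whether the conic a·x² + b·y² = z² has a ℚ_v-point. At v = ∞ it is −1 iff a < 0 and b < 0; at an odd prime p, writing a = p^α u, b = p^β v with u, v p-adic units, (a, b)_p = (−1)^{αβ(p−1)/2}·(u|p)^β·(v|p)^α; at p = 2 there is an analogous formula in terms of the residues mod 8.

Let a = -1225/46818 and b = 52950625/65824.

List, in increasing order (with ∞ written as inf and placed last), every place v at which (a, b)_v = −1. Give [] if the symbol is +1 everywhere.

Mod squares: a ≡ -2, b ≡ 58786. Check v ∈ {∞, 2, 3, 5, 7, 11, 13, 17, 19}.
v=2: v_2(a)=-1, v_2(b)=-5; units ≡ 7, 1 (mod 8); ε·ε+αω+βω = 1·0+-1·0+-5·0 ≡ 0  ⇒  (a,b)_2 = +1.
v=7: a=7^2·(≡5), b=7^3·(≡6) mod 7; (5|7)=-1, (6|7)=-1; (−1)^{2·3·3}·(-1)^3·(-1)^2 = -1.
v=19: a=19^0·(≡5), b=19^1·(≡11) mod 19; (5|19)=+1, (11|19)=+1; (−1)^{0·1·9}·(+1)^1·(+1)^0 = +1.
v=3: a=3^-4·(≡1), b=3^0·(≡1) mod 3; (1|3)=+1, (1|3)=+1; (−1)^{-4·0·1}·(+1)^0·(+1)^-4 = +1.
v=∞: -2 < 0 and 58786 > 0  ⇒  (a,b)_∞ = +1.
v=11: a=11^0·(≡9), b=11^-2·(≡7) mod 11; (9|11)=+1, (7|11)=-1; (−1)^{0·-2·5}·(+1)^-2·(-1)^0 = +1.
v=17: a=17^-2·(≡15), b=17^-1·(≡10) mod 17; (15|17)=+1, (10|17)=-1; (−1)^{-2·-1·8}·(+1)^-1·(-1)^-2 = +1.
v=13: a=13^0·(≡2), b=13^1·(≡6) mod 13; (2|13)=-1, (6|13)=-1; (−1)^{0·1·6}·(-1)^1·(-1)^0 = -1.
v=5: a=5^2·(≡2), b=5^4·(≡4) mod 5; (2|5)=-1, (4|5)=+1; (−1)^{2·4·2}·(-1)^4·(+1)^2 = +1.
|Ram(-2, 58786)| = 2, even; anisotropic at {7, 13}.

[7, 13]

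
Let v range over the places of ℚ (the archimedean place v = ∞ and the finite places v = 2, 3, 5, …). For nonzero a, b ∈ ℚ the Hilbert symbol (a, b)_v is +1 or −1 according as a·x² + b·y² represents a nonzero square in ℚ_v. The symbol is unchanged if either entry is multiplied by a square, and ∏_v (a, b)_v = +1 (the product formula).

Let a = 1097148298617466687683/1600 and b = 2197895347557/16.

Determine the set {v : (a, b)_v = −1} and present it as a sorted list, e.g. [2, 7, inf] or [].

(a, b) ≡ (4403, 12597) mod (ℚ^×)²; places V = {2, 3, 5, 7, 13, 17, 19, 37, ∞}.
(a,b)_13: α=2, u≡4; β=1, v≡11 (mod 13); (4|13)=+1, (11|13)=-1; sign (−1)^0·+1^1·-1^2 = +1.
(a,b)_7: α=3, u≡5; β=2, v≡4 (mod 7); (5|7)=-1, (4|7)=+1; sign (−1)^0·-1^2·+1^3 = +1.
(a,b)_5: α=-2, u≡2; β=0, v≡2 (mod 5); (2|5)=-1, (2|5)=-1; sign (−1)^0·-1^0·-1^-2 = +1.
(a,b)_3: α=6, u≡2; β=3, v≡2 (mod 3); (2|3)=-1, (2|3)=-1; sign (−1)^0·-1^3·-1^6 = -1.
(a,b)_37: α=3, u≡8; β=2, v≡20 (mod 37); (8|37)=-1, (20|37)=-1; sign (−1)^0·-1^2·-1^3 = -1.
(a,b)_19: α=2, u≡2; β=1, v≡17 (mod 19); (2|19)=-1, (17|19)=+1; sign (−1)^0·-1^1·+1^2 = -1.
(a,b)_2: α=-6, β=-4; u≡3, v≡5 (mod 8); ε(u)ε(v)=1·0, αω(v)=-6·1, βω(u)=-4·1; sum ≡ 0  ⇒  +1.
(a,b)_∞: sgn(4403)=+, sgn(12597)=+, so +1.
(a,b)_17: α=5, u≡1; β=3, v≡5 (mod 17); (1|17)=+1, (5|17)=-1; sign (−1)^0·+1^3·-1^5 = -1.
|Ram(4403, 12597)| = 4, even; anisotropic at {3, 17, 19, 37}.

[3, 17, 19, 37]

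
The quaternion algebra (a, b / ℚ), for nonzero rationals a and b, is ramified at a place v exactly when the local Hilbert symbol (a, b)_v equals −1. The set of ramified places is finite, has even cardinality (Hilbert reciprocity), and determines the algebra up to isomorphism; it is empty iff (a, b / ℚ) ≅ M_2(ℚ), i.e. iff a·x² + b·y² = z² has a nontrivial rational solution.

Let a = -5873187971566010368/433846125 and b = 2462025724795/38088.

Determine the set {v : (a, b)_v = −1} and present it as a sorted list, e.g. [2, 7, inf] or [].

[17, 19]

Mod squares: a ≡ -22610, b ≡ 41990. Check v ∈ {∞, 2, 3, 5, 7, 13, 17, 19, 23}.
v=7: a=7^5·(≡1), b=7^4·(≡4) mod 7; (1|7)=+1, (4|7)=+1; (−1)^{5·4·3}·(+1)^4·(+1)^5 = +1.
v=17: a=17^3·(≡15), b=17^3·(≡3) mod 17; (15|17)=+1, (3|17)=-1; (−1)^{3·3·8}·(+1)^3·(-1)^3 = -1.
v=3: a=3^-8·(≡1), b=3^-2·(≡2) mod 3; (1|3)=+1, (2|3)=-1; (−1)^{-8·-2·1}·(+1)^-2·(-1)^-8 = +1.
v=2: v_2(a)=17, v_2(b)=-3; units ≡ 7, 3 (mod 8); ε·ε+αω+βω = 1·1+17·1+-3·0 ≡ 0  ⇒  (a,b)_2 = +1.
v=5: a=5^-3·(≡3), b=5^1·(≡3) mod 5; (3|5)=-1, (3|5)=-1; (−1)^{-3·1·2}·(-1)^1·(-1)^-3 = +1.
v=∞: -22610 < 0 and 41990 > 0  ⇒  (a,b)_∞ = +1.
v=19: a=19^1·(≡16), b=19^1·(≡5) mod 19; (16|19)=+1, (5|19)=+1; (−1)^{1·1·9}·(+1)^1·(+1)^1 = -1.
v=23: a=23^-2·(≡21), b=23^-2·(≡17) mod 23; (21|23)=-1, (17|23)=-1; (−1)^{-2·-2·11}·(-1)^-2·(-1)^-2 = +1.
v=13: a=13^4·(≡10), b=13^3·(≡5) mod 13; (10|13)=+1, (5|13)=-1; (−1)^{4·3·6}·(+1)^3·(-1)^4 = +1.
Ram(-22610, 41990) = {17, 19}; no ℚ_17-point on the conic.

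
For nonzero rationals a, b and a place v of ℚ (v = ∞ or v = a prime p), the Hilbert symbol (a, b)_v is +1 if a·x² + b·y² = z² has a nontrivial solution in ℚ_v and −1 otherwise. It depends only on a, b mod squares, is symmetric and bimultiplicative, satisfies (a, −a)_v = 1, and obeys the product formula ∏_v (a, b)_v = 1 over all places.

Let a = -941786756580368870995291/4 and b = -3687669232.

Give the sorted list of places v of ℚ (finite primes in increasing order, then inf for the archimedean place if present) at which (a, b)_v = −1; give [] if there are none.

[13, 37, 41, inf]

(a, b) ≡ (-17729179, -1363783) mod (ℚ^×)²; places V = {2, 13, 29, 31, 37, 41, ∞}.
(a,b)_41: α=3, u≡25; β=1, v≡24 (mod 41); (25|41)=+1, (24|41)=-1; sign (−1)^0·+1^1·-1^3 = -1.
(a,b)_29: α=3, u≡10; β=1, v≡19 (mod 29); (10|29)=-1, (19|29)=-1; sign (−1)^0·-1^1·-1^3 = +1.
(a,b)_2: α=-2, β=4; u≡5, v≡1 (mod 8); ε(u)ε(v)=0·0, αω(v)=-2·0, βω(u)=4·1; sum ≡ 0  ⇒  +1.
(a,b)_∞: sgn(-17729179)=−, sgn(-1363783)=−, so -1.
(a,b)_37: α=3, u≡5; β=1, v≡16 (mod 37); (5|37)=-1, (16|37)=+1; sign (−1)^0·-1^1·+1^3 = -1.
(a,b)_13: α=5, u≡11; β=2, v≡11 (mod 13); (11|13)=-1, (11|13)=-1; sign (−1)^0·-1^2·-1^5 = -1.
(a,b)_31: α=3, u≡28; β=1, v≡3 (mod 31); (28|31)=+1, (3|31)=-1; sign (−1)^1·+1^1·-1^3 = +1.
Ram(-17729179, -1363783) = {13, 37, 41, ∞}; no ℚ_13-point on the conic.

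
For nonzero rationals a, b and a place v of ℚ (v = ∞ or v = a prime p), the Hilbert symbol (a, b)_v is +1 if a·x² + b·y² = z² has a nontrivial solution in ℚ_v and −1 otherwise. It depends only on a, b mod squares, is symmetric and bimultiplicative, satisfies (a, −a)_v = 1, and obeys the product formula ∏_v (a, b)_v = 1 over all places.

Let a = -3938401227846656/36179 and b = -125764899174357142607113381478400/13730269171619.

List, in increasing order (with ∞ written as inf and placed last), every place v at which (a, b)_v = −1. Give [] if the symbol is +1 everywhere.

Mod squares: a ≡ -11022653239, b ≡ -33189. Check v ∈ {∞, 2, 3, 5, 7, 11, 13, 17, 19, 23, 29, 37, 43, 47}.
v=11: a=11^-2·(≡6), b=11^-6·(≡9) mod 11; (6|11)=-1, (9|11)=+1; (−1)^{-2·-6·5}·(-1)^-6·(+1)^-2 = +1.
v=7: a=7^0·(≡1), b=7^-2·(≡6) mod 7; (1|7)=+1, (6|7)=-1; (−1)^{0·-2·3}·(+1)^-2·(-1)^0 = +1.
v=17: a=17^3·(≡10), b=17^6·(≡5) mod 17; (10|17)=-1, (5|17)=-1; (−1)^{3·6·8}·(-1)^6·(-1)^3 = -1.
v=47: a=47^1·(≡35), b=47^2·(≡35) mod 47; (35|47)=-1, (35|47)=-1; (−1)^{1·2·23}·(-1)^2·(-1)^1 = -1.
v=37: a=37^1·(≡14), b=37^1·(≡11) mod 37; (14|37)=-1, (11|37)=+1; (−1)^{1·1·18}·(-1)^1·(+1)^1 = -1.
v=19: a=19^2·(≡6), b=19^4·(≡7) mod 19; (6|19)=+1, (7|19)=+1; (−1)^{2·4·9}·(+1)^4·(+1)^2 = +1.
v=23: a=23^-1·(≡8), b=23^-3·(≡4) mod 23; (8|23)=+1, (4|23)=+1; (−1)^{-1·-3·11}·(+1)^-3·(+1)^-1 = -1.
v=13: a=13^-1·(≡1), b=13^-1·(≡2) mod 13; (1|13)=+1, (2|13)=-1; (−1)^{-1·-1·6}·(+1)^-1·(-1)^-1 = -1.
v=2: v_2(a)=10, v_2(b)=22; units ≡ 1, 3 (mod 8); ε·ε+αω+βω = 0·1+10·1+22·0 ≡ 0  ⇒  (a,b)_2 = +1.
v=29: a=29^1·(≡25), b=29^2·(≡13) mod 29; (25|29)=+1, (13|29)=+1; (−1)^{1·2·14}·(+1)^2·(+1)^1 = +1.
v=43: a=43^1·(≡26), b=43^2·(≡8) mod 43; (26|43)=-1, (8|43)=-1; (−1)^{1·2·21}·(-1)^2·(-1)^1 = -1.
v=5: a=5^0·(≡1), b=5^2·(≡1) mod 5; (1|5)=+1, (1|5)=+1; (−1)^{0·2·2}·(+1)^2·(+1)^0 = +1.
v=3: a=3^0·(≡2), b=3^1·(≡1) mod 3; (2|3)=-1, (1|3)=+1; (−1)^{0·1·1}·(-1)^1·(+1)^0 = -1.
v=∞: -11022653239 < 0 and -33189 < 0  ⇒  (a,b)_∞ = -1.
(-11022653239, -33189 / ℚ) ramifies at {3, 13, 17, 23, 37, 43, 47, ∞}: a division algebra.

[3, 13, 17, 23, 37, 43, 47, inf]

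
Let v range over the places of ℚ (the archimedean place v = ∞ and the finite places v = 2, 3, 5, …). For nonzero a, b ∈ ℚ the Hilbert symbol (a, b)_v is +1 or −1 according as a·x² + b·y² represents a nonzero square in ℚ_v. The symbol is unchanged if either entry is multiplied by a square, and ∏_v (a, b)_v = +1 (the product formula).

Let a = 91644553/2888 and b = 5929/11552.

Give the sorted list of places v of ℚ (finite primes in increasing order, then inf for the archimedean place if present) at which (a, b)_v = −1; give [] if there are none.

Mod squares: a ≡ 30914, b ≡ 2. Check v ∈ {∞, 2, 7, 11, 13, 19, 29, 41}.
v=∞: 30914 > 0 and 2 > 0  ⇒  (a,b)_∞ = +1.
v=41: a=41^1·(≡2), b=41^0·(≡18) mod 41; (2|41)=+1, (18|41)=+1; (−1)^{1·0·20}·(+1)^0·(+1)^1 = +1.
v=29: a=29^1·(≡5), b=29^0·(≡10) mod 29; (5|29)=+1, (10|29)=-1; (−1)^{1·0·14}·(+1)^0·(-1)^1 = -1.
v=19: a=19^-2·(≡6), b=19^-2·(≡3) mod 19; (6|19)=+1, (3|19)=-1; (−1)^{-2·-2·9}·(+1)^-2·(-1)^-2 = +1.
v=7: a=7^2·(≡4), b=7^2·(≡1) mod 7; (4|7)=+1, (1|7)=+1; (−1)^{2·2·3}·(+1)^2·(+1)^2 = +1.
v=2: v_2(a)=-3, v_2(b)=-5; units ≡ 1, 1 (mod 8); ε·ε+αω+βω = 0·0+-3·0+-5·0 ≡ 0  ⇒  (a,b)_2 = +1.
v=11: a=11^2·(≡9), b=11^2·(≡8) mod 11; (9|11)=+1, (8|11)=-1; (−1)^{2·2·5}·(+1)^2·(-1)^2 = +1.
v=13: a=13^1·(≡3), b=13^0·(≡5) mod 13; (3|13)=+1, (5|13)=-1; (−1)^{1·0·6}·(+1)^0·(-1)^1 = -1.
(30914, 2 / ℚ) ramifies at {13, 29}: a division algebra.

[13, 29]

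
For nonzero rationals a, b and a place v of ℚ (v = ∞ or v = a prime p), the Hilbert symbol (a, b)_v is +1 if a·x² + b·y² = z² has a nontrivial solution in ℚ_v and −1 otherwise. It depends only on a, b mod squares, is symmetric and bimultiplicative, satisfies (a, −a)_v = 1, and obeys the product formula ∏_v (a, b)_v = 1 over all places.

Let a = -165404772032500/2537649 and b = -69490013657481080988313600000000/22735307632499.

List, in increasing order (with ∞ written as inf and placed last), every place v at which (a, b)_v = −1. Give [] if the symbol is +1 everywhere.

[2, 13, 31, inf]

(a, b) ≡ (-1350243037, -11726) mod (ℚ^×)²; places V = {2, 3, 5, 7, 11, 13, 17, 19, 23, 31, 41, 59, ∞}.
(a,b)_5: α=4, u≡2; β=8, v≡1 (mod 5); (2|5)=-1, (1|5)=+1; sign (−1)^0·-1^8·+1^4 = +1.
(a,b)_∞: sgn(-1350243037)=−, sgn(-11726)=−, so -1.
(a,b)_19: α=1, u≡17; β=2, v≡9 (mod 19); (17|19)=+1, (9|19)=+1; sign (−1)^0·+1^2·+1^1 = +1.
(a,b)_17: α=1, u≡1; β=2, v≡15 (mod 17); (1|17)=+1, (15|17)=+1; sign (−1)^0·+1^2·+1^1 = +1.
(a,b)_11: α=1, u≡7; β=-1, v≡3 (mod 11); (7|11)=-1, (3|11)=+1; sign (−1)^1·-1^-1·+1^1 = +1.
(a,b)_13: α=1, u≡12; β=5, v≡11 (mod 13); (12|13)=+1, (11|13)=-1; sign (−1)^0·+1^5·-1^1 = -1.
(a,b)_2: α=2, β=17; u≡3, v≡1 (mod 8); ε(u)ε(v)=1·0, αω(v)=2·0, βω(u)=17·1; sum ≡ 1  ⇒  -1.
(a,b)_23: α=1, u≡6; β=2, v≡6 (mod 23); (6|23)=+1, (6|23)=+1; sign (−1)^0·+1^2·+1^1 = +1.
(a,b)_3: α=-6, u≡2; β=0, v≡1 (mod 3); (2|3)=-1, (1|3)=+1; sign (−1)^0·-1^0·+1^-6 = +1.
(a,b)_31: α=1, u≡17; β=2, v≡13 (mod 31); (17|31)=-1, (13|31)=-1; sign (−1)^0·-1^2·-1^1 = -1.
(a,b)_59: α=-2, u≡33; β=-6, v≡16 (mod 59); (33|59)=-1, (16|59)=+1; sign (−1)^0·-1^-6·+1^-2 = +1.
(a,b)_7: α=2, u≡2; β=-2, v≡3 (mod 7); (2|7)=+1, (3|7)=-1; sign (−1)^0·+1^-2·-1^2 = +1.
(a,b)_41: α=1, u≡18; β=3, v≡31 (mod 41); (18|41)=+1, (31|41)=+1; sign (−1)^0·+1^3·+1^1 = +1.
|Ram(-1350243037, -11726)| = 4, even; anisotropic at {2, 13, 31, ∞}.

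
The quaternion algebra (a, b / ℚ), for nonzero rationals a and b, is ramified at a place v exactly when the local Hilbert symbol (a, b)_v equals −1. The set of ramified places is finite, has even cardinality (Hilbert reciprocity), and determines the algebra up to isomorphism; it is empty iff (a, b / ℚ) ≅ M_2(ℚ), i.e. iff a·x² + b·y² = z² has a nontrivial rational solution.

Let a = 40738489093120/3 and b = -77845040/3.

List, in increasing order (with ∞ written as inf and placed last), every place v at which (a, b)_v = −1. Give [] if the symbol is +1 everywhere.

(a, b) ≡ (1785, -50505) mod (ℚ^×)²; places V = {2, 3, 5, 7, 13, 17, 37, ∞}.
(a,b)_17: α=3, u≡5; β=2, v≡13 (mod 17); (5|17)=-1, (13|17)=+1; sign (−1)^0·-1^2·+1^3 = +1.
(a,b)_5: α=1, u≡3; β=1, v≡4 (mod 5); (3|5)=-1, (4|5)=+1; sign (−1)^0·-1^1·+1^1 = -1.
(a,b)_∞: sgn(1785)=+, sgn(-50505)=−, so +1.
(a,b)_7: α=1, u≡3; β=1, v≡4 (mod 7); (3|7)=-1, (4|7)=+1; sign (−1)^1·-1^1·+1^1 = +1.
(a,b)_37: α=2, u≡25; β=1, v≡16 (mod 37); (25|37)=+1, (16|37)=+1; sign (−1)^0·+1^1·+1^2 = +1.
(a,b)_3: α=-1, u≡1; β=-1, v≡1 (mod 3); (1|3)=+1, (1|3)=+1; sign (−1)^1·+1^-1·+1^-1 = -1.
(a,b)_2: α=10, β=4; u≡1, v≡7 (mod 8); ε(u)ε(v)=0·1, αω(v)=10·0, βω(u)=4·0; sum ≡ 0  ⇒  +1.
(a,b)_13: α=2, u≡10; β=1, v≡2 (mod 13); (10|13)=+1, (2|13)=-1; sign (−1)^0·+1^1·-1^2 = +1.
|Ram(1785, -50505)| = 2, even; anisotropic at {3, 5}.

[3, 5]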